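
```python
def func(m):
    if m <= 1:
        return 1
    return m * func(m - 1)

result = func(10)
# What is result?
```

func(10) = 10 * 9 * 8 * 7 * 6 * 5 * 4 * 3 * 2 * 1 = 3628800

Answer: 3628800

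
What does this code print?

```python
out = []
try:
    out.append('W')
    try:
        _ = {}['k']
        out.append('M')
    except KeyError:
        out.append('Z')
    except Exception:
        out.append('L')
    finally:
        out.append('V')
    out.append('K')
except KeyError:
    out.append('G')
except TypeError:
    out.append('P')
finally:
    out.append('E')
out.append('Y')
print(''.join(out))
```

Execution trace: 'W' (try body) → 'Z' (inner except KeyError) → 'V' (inner finally) → 'K' (try body, no exception) → 'E' (finally) → 'Y' (after the try/except). Output: WZVKEY

Answer: WZVKEY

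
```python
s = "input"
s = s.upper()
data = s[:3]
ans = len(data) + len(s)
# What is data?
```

Trace:
`s = "input"` → s = 'input'
`s = s.upper()` → s = 'INPUT'
`data = s[:3]` → data = 'INP'
`ans = len(data) + len(s)` → ans = 8
So data = 'INP'

Answer: 'INP'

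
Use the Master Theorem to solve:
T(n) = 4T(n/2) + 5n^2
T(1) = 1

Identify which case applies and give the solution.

a=4, b=2, f(n)=5n^2. log_2(4) = 2. Since c=2 = 2, Case 2 applies: T(n) = Θ(n^log_b(a) · log n) = O(n^2 log n).

Answer: O(n^2 log n) - Case 2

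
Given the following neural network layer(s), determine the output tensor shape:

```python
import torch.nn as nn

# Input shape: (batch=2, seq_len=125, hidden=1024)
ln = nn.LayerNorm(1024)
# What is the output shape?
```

Input: (2, 125, 1024) -> Output: (2, 125, 1024)

Answer: (2, 125, 1024)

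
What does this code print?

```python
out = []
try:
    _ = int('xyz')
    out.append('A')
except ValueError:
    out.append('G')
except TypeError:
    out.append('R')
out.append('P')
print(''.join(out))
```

Execution trace: 'G' (except ValueError) → 'P' (after the try/except). Output: GP

Answer: GP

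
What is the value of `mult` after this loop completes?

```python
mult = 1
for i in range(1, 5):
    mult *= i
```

4! = 24
`mult` takes the values: 1 → 2 → 6 → 24

Answer: 24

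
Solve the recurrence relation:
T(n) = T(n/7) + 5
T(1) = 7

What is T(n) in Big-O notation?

Each step divides n by 7 and adds 5. After log_7(n) steps we reach T(1)=7. So T(n) = 5·log_7(n) + 7 = O(log n).

Answer: O(log n)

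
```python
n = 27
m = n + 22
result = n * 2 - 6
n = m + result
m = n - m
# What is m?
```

Trace:
`n = 27` → n = 27
`m = n + 22` → m = 49
`result = n * 2 - 6` → result = 48
`n = m + result` → n = 97
`m = n - m` → m = 48
So m = 48

Answer: 48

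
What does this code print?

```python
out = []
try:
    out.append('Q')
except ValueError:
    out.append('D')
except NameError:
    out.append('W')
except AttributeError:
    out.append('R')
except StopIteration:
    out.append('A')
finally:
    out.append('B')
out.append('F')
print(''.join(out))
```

Execution trace: 'Q' (try body, no exception) → 'B' (finally) → 'F' (after the try/except). Output: QBF

Answer: QBF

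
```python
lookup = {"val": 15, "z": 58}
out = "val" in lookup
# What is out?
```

Trace:
`lookup = {"val": 15, "z": 58}` → lookup = {'val': 15, 'z': 58}
`out = "val" in lookup` → out = True
So out = True

Answer: True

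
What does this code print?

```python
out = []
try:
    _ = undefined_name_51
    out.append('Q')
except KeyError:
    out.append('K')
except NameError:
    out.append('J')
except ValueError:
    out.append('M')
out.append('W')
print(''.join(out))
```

Execution trace: 'J' (except NameError) → 'W' (after the try/except). Output: JW

Answer: JW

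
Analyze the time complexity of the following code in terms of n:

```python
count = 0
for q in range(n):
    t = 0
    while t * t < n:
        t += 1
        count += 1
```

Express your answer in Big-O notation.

Each loop level contributes: n × √n. Multiplying the contributions gives O(n√n).

Answer: O(n√n)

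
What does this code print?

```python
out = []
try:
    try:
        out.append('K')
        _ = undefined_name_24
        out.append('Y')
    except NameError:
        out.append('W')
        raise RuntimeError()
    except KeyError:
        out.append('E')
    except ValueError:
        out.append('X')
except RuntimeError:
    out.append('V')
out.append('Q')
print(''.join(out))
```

Execution trace: 'K' (inner try body) → 'W' (inner except NameError) → 'V' (outer except RuntimeError) → 'Q' (after the try/except). Output: KWVQ

Answer: KWVQ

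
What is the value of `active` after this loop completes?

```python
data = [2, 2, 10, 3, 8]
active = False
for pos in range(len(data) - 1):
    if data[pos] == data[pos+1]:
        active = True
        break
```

Check consecutive duplicates in [2, 2, 10, 3, 8]
`active` takes the values: False → True

Answer: True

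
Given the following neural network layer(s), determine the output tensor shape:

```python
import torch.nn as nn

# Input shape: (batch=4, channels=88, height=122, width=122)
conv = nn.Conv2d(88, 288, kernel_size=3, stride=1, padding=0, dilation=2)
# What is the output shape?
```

Input: (4, 88, 122, 122) -> Output: (4, 288, 118, 118)

Answer: (4, 288, 118, 118)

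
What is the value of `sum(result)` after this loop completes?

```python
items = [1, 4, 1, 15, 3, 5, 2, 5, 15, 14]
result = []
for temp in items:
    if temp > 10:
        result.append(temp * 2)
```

Sum of doubled values > 10
`result` takes the values: [] → [30] → [30, 30] → [30, 30, 28]
So `sum(result)` = 88

Answer: 88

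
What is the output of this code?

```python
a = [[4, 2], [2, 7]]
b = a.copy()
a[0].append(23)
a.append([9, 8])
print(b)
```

Key concept: shallow copy with nested lists.
Step by step:
`a = [[4, 2], [2, 7]]` → a = [[4, 2], [2, 7]]
`b = a.copy()` → b = [[4, 2], [2, 7]]
`a[0].append(23)` → a = [[4, 2, 23], [2, 7]]; b = [[4, 2, 23], [2, 7]]
`a.append([9, 8])` → a = [[4, 2, 23], [2, 7], [9, 8]]
`print(b)` → prints [[4, 2, 23], [2, 7]]

Answer: [[4, 2, 23], [2, 7]]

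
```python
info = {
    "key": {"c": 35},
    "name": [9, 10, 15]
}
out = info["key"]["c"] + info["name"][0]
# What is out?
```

Trace:
`info = { ...` → info = {'key': {'c': 35}, 'name': [9, 10, 15]}
`out = info["key"]["c"] + info["name"][0]` → out = 44
So out = 44

Answer: 44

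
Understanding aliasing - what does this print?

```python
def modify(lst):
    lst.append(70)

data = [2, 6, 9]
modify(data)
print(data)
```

Key concept: function modifies passed list.
Step by step:
`data = [2, 6, 9]` → data = [2, 6, 9]
`modify(data)` → data = [2, 6, 9, 70]
`print(data)` → prints [2, 6, 9, 70]

Answer: [2, 6, 9, 70]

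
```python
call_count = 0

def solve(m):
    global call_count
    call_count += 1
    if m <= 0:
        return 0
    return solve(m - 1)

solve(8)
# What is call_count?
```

Linear recursion stepping by 1: 9 calls from m=8 down to ≤0.

Answer: 9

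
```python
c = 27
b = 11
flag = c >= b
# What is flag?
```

Trace:
`c = 27` → c = 27
`b = 11` → b = 11
`flag = c >= b` → flag = True
So flag = True

Answer: True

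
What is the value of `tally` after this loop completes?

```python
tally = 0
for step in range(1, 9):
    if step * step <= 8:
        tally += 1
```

Count numbers where step² ≤ 8
`tally` takes the values: 0 → 1 → 2

Answer: 2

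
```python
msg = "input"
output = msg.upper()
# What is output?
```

Trace:
`msg = "input"` → msg = 'input'
`output = msg.upper()` → output = 'INPUT'
So output = 'INPUT'

Answer: 'INPUT'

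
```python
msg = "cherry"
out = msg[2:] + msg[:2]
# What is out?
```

Trace:
`msg = "cherry"` → msg = 'cherry'
`out = msg[2:] + msg[:2]` → out = 'errych'
So out = 'errych'

Answer: 'errych'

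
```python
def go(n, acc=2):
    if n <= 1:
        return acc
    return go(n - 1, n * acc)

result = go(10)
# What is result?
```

Accumulator trace (n, acc): (10, 2) -> (9, 20) -> (8, 180) -> (7, 1440) -> (6, 10080) -> (5, 60480) -> (4, 302400) -> (3, 1209600) -> (2, 3628800) -> (1, 7257600) -> return 7257600

Answer: 7257600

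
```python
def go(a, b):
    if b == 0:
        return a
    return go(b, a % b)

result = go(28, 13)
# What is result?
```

go(28, 13) -> go(13, 2) -> go(2, 1) -> go(1, 0) -> 1

Answer: 1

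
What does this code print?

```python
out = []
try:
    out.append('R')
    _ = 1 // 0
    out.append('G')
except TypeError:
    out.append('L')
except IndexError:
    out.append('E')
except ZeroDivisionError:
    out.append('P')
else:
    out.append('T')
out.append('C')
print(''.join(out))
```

Execution trace: 'R' (try body) → 'P' (except ZeroDivisionError) → 'C' (after the try/except). Output: RPC

Answer: RPC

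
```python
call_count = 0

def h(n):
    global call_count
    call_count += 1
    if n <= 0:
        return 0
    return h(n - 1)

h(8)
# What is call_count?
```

Linear recursion stepping by 1: 9 calls from n=8 down to ≤0.

Answer: 9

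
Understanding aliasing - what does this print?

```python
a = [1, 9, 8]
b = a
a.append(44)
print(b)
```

Key concept: basic list aliasing.
Step by step:
`a = [1, 9, 8]` → a = [1, 9, 8]
`b = a` → b = [1, 9, 8] (same object as a)
`a.append(44)` → a = [1, 9, 8, 44] (same object as b); b = [1, 9, 8, 44] (same object as a)
`print(b)` → prints [1, 9, 8, 44]

Answer: [1, 9, 8, 44]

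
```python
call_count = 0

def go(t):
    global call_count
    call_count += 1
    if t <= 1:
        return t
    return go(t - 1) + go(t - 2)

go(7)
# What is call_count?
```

Calls(t) = 1 + Calls(t-1) + Calls(t-2); Calls(0)=Calls(1)=1. For t=7 this gives 41.

Answer: 41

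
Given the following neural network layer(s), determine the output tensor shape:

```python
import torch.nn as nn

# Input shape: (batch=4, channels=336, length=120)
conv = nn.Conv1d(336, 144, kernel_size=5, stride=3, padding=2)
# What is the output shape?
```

Input: (4, 336, 120) -> Output: (4, 144, 40)

Answer: (4, 144, 40)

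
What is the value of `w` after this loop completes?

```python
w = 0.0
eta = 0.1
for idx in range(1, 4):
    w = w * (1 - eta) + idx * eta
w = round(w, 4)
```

Moving average with lr=0.1
`w` takes the values: 0.0 → 0.1 → 0.29 → 0.561

Answer: 0.561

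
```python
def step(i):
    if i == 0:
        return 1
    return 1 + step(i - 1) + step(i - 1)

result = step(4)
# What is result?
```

step(i) = 1 + 2·step(i-1), step(0)=1. Closed form: (1+1)·2^4 - 1 = 31.

Answer: 31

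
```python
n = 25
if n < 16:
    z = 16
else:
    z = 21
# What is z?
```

Trace:
`n = 25` → n = 25
`if n < 16: ...` → n < 16 is False, take else branch → z = 21
So z = 21

Answer: 21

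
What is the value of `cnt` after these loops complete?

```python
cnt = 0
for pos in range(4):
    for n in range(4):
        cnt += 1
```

4 * 4 = 16
`cnt` takes the values: 0 → 1 → 2 → 3 → 4 → 5 → 6 → 7 → 8 → 9 → 10 → 11 → 12 → 13 → 14 → 15 → 16

Answer: 16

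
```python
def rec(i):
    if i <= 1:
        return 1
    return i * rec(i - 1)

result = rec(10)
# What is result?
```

rec(10) = 10 * 9 * 8 * 7 * 6 * 5 * 4 * 3 * 2 * 1 = 3628800

Answer: 3628800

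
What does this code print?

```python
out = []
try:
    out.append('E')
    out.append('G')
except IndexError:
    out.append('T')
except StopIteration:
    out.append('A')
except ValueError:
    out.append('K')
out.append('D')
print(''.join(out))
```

Execution trace: 'E' (try body) → 'G' (try body, no exception) → 'D' (after the try/except). Output: EGD

Answer: EGD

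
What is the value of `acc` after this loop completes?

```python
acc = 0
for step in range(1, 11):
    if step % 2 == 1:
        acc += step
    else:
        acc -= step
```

Add odd, subtract even
`acc` takes the values: 0 → 1 → -1 → 2 → -2 → 3 → -3 → 4 → -4 → 5 → -5

Answer: -5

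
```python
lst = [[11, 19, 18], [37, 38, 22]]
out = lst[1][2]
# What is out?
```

Trace:
`lst = [[11, 19, 18], [37, 38, 22]]` → lst = [[11, 19, 18], [37, 38, 22]]
`out = lst[1][2]` → out = 22
So out = 22

Answer: 22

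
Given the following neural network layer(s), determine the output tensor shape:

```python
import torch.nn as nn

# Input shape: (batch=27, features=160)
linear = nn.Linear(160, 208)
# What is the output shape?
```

Input: (27, 160) -> Output: (27, 208)

Answer: (27, 208)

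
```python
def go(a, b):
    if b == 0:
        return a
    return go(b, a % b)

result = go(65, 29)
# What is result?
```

go(65, 29) -> go(29, 7) -> go(7, 1) -> go(1, 0) -> 1

Answer: 1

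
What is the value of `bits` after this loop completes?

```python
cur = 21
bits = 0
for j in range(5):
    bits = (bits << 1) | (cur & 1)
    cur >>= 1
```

Reverse lowest 5 bits of 21
`bits` takes the values: 0 → 1 → 2 → 5 → 10 → 21

Answer: 21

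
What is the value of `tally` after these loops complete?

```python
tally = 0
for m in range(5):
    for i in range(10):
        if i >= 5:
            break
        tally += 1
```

Inner breaks at 5, outer runs 5 times
`tally` takes the values: 0 → 1 → 2 → 3 → 4 → 5 → 6 → 7 → 8 → 9 → 10 → 11 → 12 → 13 → 14 → 15 → 16 → 17 → 18 → 19 → 20 → 21 → 22 → 23 → 24 → 25

Answer: 25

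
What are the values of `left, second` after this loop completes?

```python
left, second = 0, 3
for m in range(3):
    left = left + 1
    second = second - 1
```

left goes 0→3, second goes 3→0
`left, second` takes the values: (0, 3) → (1, 3) → (1, 2) → (2, 2) → (2, 1) → (3, 1) → (3, 0)

Answer: 3, 0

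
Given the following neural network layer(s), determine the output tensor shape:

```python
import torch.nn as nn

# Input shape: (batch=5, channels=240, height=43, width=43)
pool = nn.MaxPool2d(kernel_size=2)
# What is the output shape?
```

Input: (5, 240, 43, 43) -> Output: (5, 240, 21, 21)

Answer: (5, 240, 21, 21)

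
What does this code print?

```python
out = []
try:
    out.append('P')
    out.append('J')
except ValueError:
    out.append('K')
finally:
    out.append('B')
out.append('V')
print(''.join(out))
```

Execution trace: 'P' (try body) → 'J' (try body, no exception) → 'B' (finally) → 'V' (after the try/except). Output: PJBV

Answer: PJBV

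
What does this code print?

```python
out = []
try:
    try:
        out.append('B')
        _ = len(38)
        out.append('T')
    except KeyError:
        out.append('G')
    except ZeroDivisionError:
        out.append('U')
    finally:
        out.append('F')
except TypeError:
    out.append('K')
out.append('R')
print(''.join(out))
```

Execution trace: 'B' (inner try body) → 'F' (inner finally) → 'K' (outer except TypeError) → 'R' (after the try/except). Output: BFKR

Answer: BFKR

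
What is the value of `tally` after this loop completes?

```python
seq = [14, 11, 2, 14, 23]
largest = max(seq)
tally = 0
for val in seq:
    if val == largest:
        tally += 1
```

Count of max value 23 in [14, 11, 2, 14, 23]
`tally` takes the values: 0 → 1

Answer: 1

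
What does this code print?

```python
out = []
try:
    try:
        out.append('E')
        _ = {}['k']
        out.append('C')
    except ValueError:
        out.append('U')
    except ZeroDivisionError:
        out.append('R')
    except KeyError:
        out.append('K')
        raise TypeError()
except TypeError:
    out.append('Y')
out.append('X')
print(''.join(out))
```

Execution trace: 'E' (inner try body) → 'K' (inner except KeyError) → 'Y' (outer except TypeError) → 'X' (after the try/except). Output: EKYX

Answer: EKYX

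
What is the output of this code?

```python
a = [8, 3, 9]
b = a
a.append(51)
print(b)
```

Key concept: basic list aliasing.
Step by step:
`a = [8, 3, 9]` → a = [8, 3, 9]
`b = a` → b = [8, 3, 9] (same object as a)
`a.append(51)` → a = [8, 3, 9, 51] (same object as b); b = [8, 3, 9, 51] (same object as a)
`print(b)` → prints [8, 3, 9, 51]

Answer: [8, 3, 9, 51]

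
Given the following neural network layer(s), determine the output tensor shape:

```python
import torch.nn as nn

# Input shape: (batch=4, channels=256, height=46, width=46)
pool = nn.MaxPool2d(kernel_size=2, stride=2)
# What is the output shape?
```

Input: (4, 256, 46, 46) -> Output: (4, 256, 23, 23)

Answer: (4, 256, 23, 23)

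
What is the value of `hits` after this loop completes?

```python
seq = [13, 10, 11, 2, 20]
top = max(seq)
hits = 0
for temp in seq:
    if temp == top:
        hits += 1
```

Count of max value 20 in [13, 10, 11, 2, 20]
`hits` takes the values: 0 → 1

Answer: 1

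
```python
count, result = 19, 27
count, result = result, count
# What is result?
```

Trace:
`count, result = 19, 27` → count = 19; result = 27
`count, result = result, count` → count = 27; result = 19
So result = 19

Answer: 19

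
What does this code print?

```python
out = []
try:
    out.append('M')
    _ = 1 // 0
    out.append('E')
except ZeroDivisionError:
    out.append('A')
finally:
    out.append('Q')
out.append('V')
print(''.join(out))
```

Execution trace: 'M' (try body) → 'A' (except ZeroDivisionError) → 'Q' (finally) → 'V' (after the try/except). Output: MAQV

Answer: MAQV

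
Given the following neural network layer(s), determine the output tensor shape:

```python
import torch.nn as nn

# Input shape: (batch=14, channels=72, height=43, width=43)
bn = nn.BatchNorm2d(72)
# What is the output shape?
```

Input: (14, 72, 43, 43) -> Output: (14, 72, 43, 43)

Answer: (14, 72, 43, 43)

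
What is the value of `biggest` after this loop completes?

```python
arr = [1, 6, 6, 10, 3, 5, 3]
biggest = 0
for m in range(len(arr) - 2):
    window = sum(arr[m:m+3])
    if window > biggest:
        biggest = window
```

Max sum of 3-element window in [1, 6, 6, 10, 3, 5, 3]
`biggest` takes the values: 0 → 13 → 22

Answer: 22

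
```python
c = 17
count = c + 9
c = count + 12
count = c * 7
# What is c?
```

Trace:
`c = 17` → c = 17
`count = c + 9` → count = 26
`c = count + 12` → c = 38
`count = c * 7` → count = 266
So c = 38

Answer: 38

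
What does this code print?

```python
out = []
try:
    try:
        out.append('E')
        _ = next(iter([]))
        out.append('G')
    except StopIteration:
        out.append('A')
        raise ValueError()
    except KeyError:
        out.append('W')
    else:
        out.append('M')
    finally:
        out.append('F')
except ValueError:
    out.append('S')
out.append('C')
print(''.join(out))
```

Execution trace: 'E' (inner try body) → 'A' (inner except StopIteration) → 'F' (inner finally) → 'S' (outer except ValueError) → 'C' (after the try/except). Output: EAFSC

Answer: EAFSC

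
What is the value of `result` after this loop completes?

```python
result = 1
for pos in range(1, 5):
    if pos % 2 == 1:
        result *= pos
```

Product of odd numbers 1 to 4
`result` takes the values: 1 → 3

Answer: 3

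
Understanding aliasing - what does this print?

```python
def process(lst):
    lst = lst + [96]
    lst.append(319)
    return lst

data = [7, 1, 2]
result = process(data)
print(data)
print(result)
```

Key concept: rebinding parameter vs mutation.
Step by step:
`data = [7, 1, 2]` → data = [7, 1, 2]
`result = process(data)` → result = [7, 1, 2, 96, 319]
`print(data)` → prints [7, 1, 2]
`print(result)` → prints [7, 1, 2, 96, 319]

Answer:
[7, 1, 2]
[7, 1, 2, 96, 319]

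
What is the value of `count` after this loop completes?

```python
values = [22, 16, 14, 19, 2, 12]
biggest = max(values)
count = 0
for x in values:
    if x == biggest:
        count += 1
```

Count of max value 22 in [22, 16, 14, 19, 2, 12]
`count` takes the values: 0 → 1

Answer: 1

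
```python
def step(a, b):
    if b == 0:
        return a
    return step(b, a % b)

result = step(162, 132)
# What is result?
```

step(162, 132) -> step(132, 30) -> step(30, 12) -> step(12, 6) -> step(6, 0) -> 6

Answer: 6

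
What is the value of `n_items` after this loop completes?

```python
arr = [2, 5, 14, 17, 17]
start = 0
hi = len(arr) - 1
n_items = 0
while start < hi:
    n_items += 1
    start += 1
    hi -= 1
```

Iterations until pointers meet (list length 5)
`n_items` takes the values: 0 → 1 → 2

Answer: 2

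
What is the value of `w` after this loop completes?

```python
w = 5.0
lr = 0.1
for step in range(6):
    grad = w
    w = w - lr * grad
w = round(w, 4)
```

Gradient descent: w = 5.0 * (1 - 0.1)^6
`w` takes the values: 5.0 → 4.5 → 4.05 → 3.645 → 3.2805 → 2.95245 → 2.657205 → 2.6572

Answer: 2.6572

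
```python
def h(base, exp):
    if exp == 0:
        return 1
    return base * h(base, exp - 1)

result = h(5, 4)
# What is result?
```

h(5, 4) = 5 * 5 * 5 * 5 = 625

Answer: 625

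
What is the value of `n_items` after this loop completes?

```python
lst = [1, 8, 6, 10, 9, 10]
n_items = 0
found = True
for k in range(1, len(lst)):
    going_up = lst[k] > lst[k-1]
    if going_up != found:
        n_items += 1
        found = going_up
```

Count direction changes in [1, 8, 6, 10, 9, 10]
`n_items` takes the values: 0 → 1 → 2 → 3 → 4

Answer: 4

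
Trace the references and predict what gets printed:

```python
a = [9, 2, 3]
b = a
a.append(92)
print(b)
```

Key concept: basic list aliasing.
Step by step:
`a = [9, 2, 3]` → a = [9, 2, 3]
`b = a` → b = [9, 2, 3] (same object as a)
`a.append(92)` → a = [9, 2, 3, 92] (same object as b); b = [9, 2, 3, 92] (same object as a)
`print(b)` → prints [9, 2, 3, 92]

Answer: [9, 2, 3, 92]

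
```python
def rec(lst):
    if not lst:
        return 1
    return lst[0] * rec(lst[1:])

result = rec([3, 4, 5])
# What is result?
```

Product over [3, 4, 5] = 3 * 4 * 5 = 60

Answer: 60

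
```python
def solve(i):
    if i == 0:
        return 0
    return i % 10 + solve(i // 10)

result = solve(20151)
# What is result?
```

Sum of digits of 20151: 1 + 5 + 1 + 0 + 2 = 9

Answer: 9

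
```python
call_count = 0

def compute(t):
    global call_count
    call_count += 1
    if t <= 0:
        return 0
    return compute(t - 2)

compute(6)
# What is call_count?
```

Linear recursion stepping by 2: 4 calls from t=6 down to ≤0.

Answer: 4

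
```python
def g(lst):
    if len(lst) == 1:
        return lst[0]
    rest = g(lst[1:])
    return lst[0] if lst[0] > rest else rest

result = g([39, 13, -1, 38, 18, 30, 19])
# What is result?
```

Recursive max over [39, 13, -1, 38, 18, 30, 19] = 39

Answer: 39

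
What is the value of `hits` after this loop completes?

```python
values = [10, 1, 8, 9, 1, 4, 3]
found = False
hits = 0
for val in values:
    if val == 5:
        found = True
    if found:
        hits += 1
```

Count elements after first 5 in [10, 1, 8, 9, 1, 4, 3]
`hits` takes the values: 0

Answer: 0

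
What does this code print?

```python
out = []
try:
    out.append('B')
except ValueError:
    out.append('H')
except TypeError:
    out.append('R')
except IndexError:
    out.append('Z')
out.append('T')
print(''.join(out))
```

Execution trace: 'B' (try body, no exception) → 'T' (after the try/except). Output: BT

Answer: BT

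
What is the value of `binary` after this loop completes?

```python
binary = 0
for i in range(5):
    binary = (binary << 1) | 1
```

Build 5 consecutive 1-bits: 0b11111
`binary` takes the values: 0 → 1 → 3 → 7 → 15 → 31

Answer: 31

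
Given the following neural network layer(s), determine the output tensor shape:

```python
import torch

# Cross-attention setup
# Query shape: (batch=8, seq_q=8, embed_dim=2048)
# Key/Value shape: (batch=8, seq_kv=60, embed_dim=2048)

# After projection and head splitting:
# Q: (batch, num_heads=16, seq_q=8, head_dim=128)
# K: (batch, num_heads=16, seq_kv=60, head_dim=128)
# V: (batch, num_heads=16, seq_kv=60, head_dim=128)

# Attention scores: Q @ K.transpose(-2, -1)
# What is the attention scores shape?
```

Input: (8, 8, 2048) -> Output: (8, 16, 8, 60)

Answer: (8, 16, 8, 60)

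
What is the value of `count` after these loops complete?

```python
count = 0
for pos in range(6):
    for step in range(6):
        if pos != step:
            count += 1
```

6² - 6 (exclude diagonal)
`count` takes the values: 0 → 1 → 2 → 3 → 4 → 5 → 6 → 7 → 8 → 9 → 10 → 11 → 12 → 13 → 14 → 15 → 16 → 17 → 18 → 19 → 20 → 21 → 22 → 23 → 24 → 25 → 26 → 27 → 28 → 29 → 30

Answer: 30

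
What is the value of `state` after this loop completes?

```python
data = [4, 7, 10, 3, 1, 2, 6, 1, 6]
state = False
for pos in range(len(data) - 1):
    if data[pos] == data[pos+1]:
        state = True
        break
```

Check consecutive duplicates in [4, 7, 10, 3, 1, 2, 6, 1, 6]
`state` takes the values: False

Answer: False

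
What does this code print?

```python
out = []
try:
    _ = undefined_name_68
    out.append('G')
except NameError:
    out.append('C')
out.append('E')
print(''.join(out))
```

Execution trace: 'C' (except NameError) → 'E' (after the try/except). Output: CE

Answer: CE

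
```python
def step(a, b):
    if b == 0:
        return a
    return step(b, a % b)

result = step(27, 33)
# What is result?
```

step(27, 33) -> step(33, 27) -> step(27, 6) -> step(6, 3) -> step(3, 0) -> 3

Answer: 3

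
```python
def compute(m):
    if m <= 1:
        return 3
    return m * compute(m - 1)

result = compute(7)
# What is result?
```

compute(7) = 7 * 6 * 5 * 4 * 3 * 2 * 3 = 15120

Answer: 15120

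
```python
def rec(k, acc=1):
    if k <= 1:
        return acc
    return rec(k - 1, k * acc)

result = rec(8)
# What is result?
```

Accumulator trace (n, acc): (8, 1) -> (7, 8) -> (6, 56) -> (5, 336) -> (4, 1680) -> (3, 6720) -> (2, 20160) -> (1, 40320) -> return 40320

Answer: 40320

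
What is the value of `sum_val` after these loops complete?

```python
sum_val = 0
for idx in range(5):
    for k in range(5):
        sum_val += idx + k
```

Sum of all idx+k for idx,k in 5x5
`sum_val` takes the values: 0 → 1 → 3 → 6 → 10 → 11 → 13 → 16 → 20 → 25 → 27 → 30 → 34 → 39 → 45 → 48 → 52 → 57 → 63 → 70 → 74 → 79 → 85 → 92 → 100

Answer: 100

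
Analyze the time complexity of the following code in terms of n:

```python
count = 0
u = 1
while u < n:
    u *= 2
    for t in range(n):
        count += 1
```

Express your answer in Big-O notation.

Each loop level contributes: log n × n. Multiplying the contributions gives O(n log n).

Answer: O(n log n)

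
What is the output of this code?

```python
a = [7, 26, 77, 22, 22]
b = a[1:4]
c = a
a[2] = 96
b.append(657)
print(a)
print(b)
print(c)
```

Key concept: slice vs alias.
Step by step:
`a = [7, 26, 77, 22, 22]` → a = [7, 26, 77, 22, 22]
`b = a[1:4]` → b = [26, 77, 22]
`c = a` → c = [7, 26, 77, 22, 22] (same object as a)
`a[2] = 96` → a = [7, 26, 96, 22, 22] (same object as c); c = [7, 26, 96, 22, 22] (same object as a)
`b.append(657)` → b = [26, 77, 22, 657]
`print(a)` → prints [7, 26, 96, 22, 22]
`print(b)` → prints [26, 77, 22, 657]
`print(c)` → prints [7, 26, 96, 22, 22]

Answer:
[7, 26, 96, 22, 22]
[26, 77, 22, 657]
[7, 26, 96, 22, 22]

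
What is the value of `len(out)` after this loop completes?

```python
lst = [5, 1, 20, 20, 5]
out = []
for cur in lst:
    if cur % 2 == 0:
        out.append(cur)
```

Count even numbers in [5, 1, 20, 20, 5]
`out` takes the values: [] → [20] → [20, 20]
So `len(out)` = 2

Answer: 2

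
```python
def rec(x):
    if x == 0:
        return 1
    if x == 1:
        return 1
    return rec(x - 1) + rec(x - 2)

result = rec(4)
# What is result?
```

Build up from base cases: rec(0)=1, rec(1)=1, rec(2)=2, rec(3)=3, rec(4)=5

Answer: 5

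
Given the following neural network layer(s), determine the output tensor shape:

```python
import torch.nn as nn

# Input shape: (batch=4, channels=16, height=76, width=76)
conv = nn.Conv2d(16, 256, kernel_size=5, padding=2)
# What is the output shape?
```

Input: (4, 16, 76, 76) -> Output: (4, 256, 76, 76)

Answer: (4, 256, 76, 76)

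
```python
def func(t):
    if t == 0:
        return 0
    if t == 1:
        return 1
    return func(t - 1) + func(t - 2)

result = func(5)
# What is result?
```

Build up from base cases: func(0)=0, func(1)=1, func(2)=1, func(3)=2, func(4)=3, func(5)=5

Answer: 5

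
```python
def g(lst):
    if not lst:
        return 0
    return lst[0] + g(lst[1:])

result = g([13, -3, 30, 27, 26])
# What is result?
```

13 + (-3) + 30 + 27 + 26 + 0 = 93

Answer: 93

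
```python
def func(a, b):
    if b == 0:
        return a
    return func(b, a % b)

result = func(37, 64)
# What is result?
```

func(37, 64) -> func(64, 37) -> func(37, 27) -> func(27, 10) -> func(10, 7) -> func(7, 3) -> func(3, 1) -> func(1, 0) -> 1

Answer: 1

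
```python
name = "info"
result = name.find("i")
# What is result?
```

Trace:
`name = "info"` → name = 'info'
`result = name.find("i")` → result = 0
So result = 0

Answer: 0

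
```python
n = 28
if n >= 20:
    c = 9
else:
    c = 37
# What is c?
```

Trace:
`n = 28` → n = 28
`if n >= 20: ...` → n >= 20 is True → c = 9
So c = 9

Answer: 9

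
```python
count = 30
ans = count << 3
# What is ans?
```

Trace:
`count = 30` → count = 30
`ans = count << 3` → ans = 240
So ans = 240

Answer: 240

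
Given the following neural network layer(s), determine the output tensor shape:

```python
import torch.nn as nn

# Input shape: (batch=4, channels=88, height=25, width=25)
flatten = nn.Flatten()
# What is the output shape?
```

Input: (4, 88, 25, 25) -> Output: (4, 55000)

Answer: (4, 55000)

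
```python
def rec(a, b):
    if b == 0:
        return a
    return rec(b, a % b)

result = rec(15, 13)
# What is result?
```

rec(15, 13) -> rec(13, 2) -> rec(2, 1) -> rec(1, 0) -> 1

Answer: 1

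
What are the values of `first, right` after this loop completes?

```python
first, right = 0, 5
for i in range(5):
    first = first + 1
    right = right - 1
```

first goes 0→5, right goes 5→0
`first, right` takes the values: (0, 5) → (1, 5) → (1, 4) → (2, 4) → (2, 3) → (3, 3) → (3, 2) → (4, 2) → (4, 1) → (5, 1) → (5, 0)

Answer: 5, 0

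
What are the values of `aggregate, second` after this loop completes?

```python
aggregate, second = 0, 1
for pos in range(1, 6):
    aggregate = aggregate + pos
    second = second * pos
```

Sum and factorial of 1 to 5
`aggregate, second` takes the values: (0, 1) → (1, 1) → (3, 1) → (3, 2) → (6, 2) → (6, 6) → (10, 6) → (10, 24) → (15, 24) → (15, 120)

Answer: 15, 120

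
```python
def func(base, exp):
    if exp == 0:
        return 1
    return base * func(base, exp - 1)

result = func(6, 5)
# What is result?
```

func(6, 5) = 6 * 6 * 6 * 6 * 6 = 7776

Answer: 7776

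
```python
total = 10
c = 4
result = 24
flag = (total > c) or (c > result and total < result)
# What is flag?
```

Trace:
`total = 10` → total = 10
`c = 4` → c = 4
`result = 24` → result = 24
`flag = (total > c) or (c > result and total < result)` → flag = True
So flag = True

Answer: True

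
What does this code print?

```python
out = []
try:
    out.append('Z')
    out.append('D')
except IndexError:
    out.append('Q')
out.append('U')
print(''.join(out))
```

Execution trace: 'Z' (try body) → 'D' (try body, no exception) → 'U' (after the try/except). Output: ZDU

Answer: ZDU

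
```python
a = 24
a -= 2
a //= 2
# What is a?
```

Trace:
`a = 24` → a = 24
`a -= 2` → a = 22
`a //= 2` → a = 11
So a = 11

Answer: 11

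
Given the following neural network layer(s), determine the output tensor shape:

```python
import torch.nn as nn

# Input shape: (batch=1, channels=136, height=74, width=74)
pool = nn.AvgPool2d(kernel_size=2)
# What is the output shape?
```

Input: (1, 136, 74, 74) -> Output: (1, 136, 37, 37)

Answer: (1, 136, 37, 37)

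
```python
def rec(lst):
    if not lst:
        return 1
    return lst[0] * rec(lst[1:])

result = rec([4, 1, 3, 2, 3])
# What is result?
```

Product over [4, 1, 3, 2, 3] = 4 * 1 * 3 * 2 * 3 = 72

Answer: 72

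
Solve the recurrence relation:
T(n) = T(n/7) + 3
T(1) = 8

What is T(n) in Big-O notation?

Each step divides n by 7 and adds 3. After log_7(n) steps we reach T(1)=8. So T(n) = 3·log_7(n) + 8 = O(log n).

Answer: O(log n)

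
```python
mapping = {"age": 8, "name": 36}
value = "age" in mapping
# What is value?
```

Trace:
`mapping = {"age": 8, "name": 36}` → mapping = {'age': 8, 'name': 36}
`value = "age" in mapping` → value = True
So value = True

Answer: True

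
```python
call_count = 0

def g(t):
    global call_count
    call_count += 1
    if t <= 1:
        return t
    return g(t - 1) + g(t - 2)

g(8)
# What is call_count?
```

Calls(t) = 1 + Calls(t-1) + Calls(t-2); Calls(0)=Calls(1)=1. For t=8 this gives 67.

Answer: 67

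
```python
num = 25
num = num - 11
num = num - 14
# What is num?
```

Trace:
`num = 25` → num = 25
`num = num - 11` → num = 14
`num = num - 14` → num = 0
So num = 0

Answer: 0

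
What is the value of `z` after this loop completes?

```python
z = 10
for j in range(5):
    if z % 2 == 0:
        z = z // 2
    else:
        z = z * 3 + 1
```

Collatz-style transformation from 10
`z` takes the values: 10 → 5 → 16 → 8 → 4 → 2

Answer: 2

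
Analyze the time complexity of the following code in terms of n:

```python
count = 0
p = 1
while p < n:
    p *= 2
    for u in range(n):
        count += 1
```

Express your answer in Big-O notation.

Each loop level contributes: log n × n. Multiplying the contributions gives O(n log n).

Answer: O(n log n)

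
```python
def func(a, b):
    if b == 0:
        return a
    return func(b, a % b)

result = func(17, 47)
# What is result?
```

func(17, 47) -> func(47, 17) -> func(17, 13) -> func(13, 4) -> func(4, 1) -> func(1, 0) -> 1

Answer: 1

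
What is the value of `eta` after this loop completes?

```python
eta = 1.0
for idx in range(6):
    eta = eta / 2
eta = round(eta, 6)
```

Halving LR 6 times: 1 / 2^6
`eta` takes the values: 1.0 → 0.5 → 0.25 → 0.125 → 0.0625 → 0.03125 → 0.015625

Answer: 0.015625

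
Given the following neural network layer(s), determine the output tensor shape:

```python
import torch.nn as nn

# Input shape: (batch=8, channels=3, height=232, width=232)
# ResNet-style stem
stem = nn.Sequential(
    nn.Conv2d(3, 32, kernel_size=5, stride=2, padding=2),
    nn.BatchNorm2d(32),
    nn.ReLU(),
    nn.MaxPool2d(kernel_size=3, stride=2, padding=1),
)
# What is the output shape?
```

Input: (8, 3, 232, 232) -> after Conv2d 5x5 stride=2: (8, 32, 116, 116) -> Output: (8, 32, 58, 58)

Answer: (8, 32, 58, 58)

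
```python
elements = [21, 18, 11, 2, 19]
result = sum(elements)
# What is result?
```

Trace:
`elements = [21, 18, 11, 2, 19]` → elements = [21, 18, 11, 2, 19]
`result = sum(elements)` → result = 71
So result = 71

Answer: 71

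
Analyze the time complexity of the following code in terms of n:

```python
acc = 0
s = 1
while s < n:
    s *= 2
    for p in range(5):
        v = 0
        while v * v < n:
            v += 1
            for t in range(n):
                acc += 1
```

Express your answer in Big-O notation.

Each loop level contributes: log n × 1 × √n × n. Multiplying the contributions gives O(n√n log n).

Answer: O(n√n log n)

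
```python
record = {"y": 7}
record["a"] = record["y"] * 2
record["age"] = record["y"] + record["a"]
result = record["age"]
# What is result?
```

Trace:
`record = {"y": 7}` → record = {'y': 7}
`record["a"] = record["y"] * 2` → record = {'y': 7, 'a': 14}
`record["age"] = record["y"] + record["a"]` → record = {'y': 7, 'a': 14, 'age': 21}
`result = record["age"]` → result = 21
So result = 21

Answer: 21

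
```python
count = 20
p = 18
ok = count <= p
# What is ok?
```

Trace:
`count = 20` → count = 20
`p = 18` → p = 18
`ok = count <= p` → ok = False
So ok = False

Answer: False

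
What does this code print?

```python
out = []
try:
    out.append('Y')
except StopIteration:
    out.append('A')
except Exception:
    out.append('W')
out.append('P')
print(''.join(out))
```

Execution trace: 'Y' (try body, no exception) → 'P' (after the try/except). Output: YP

Answer: YP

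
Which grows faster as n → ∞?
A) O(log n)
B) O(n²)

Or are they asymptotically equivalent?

O(log n) vs O(n²): Higher order terms dominate.

Answer: B) O(n²) grows faster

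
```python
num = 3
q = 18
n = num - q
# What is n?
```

Trace:
`num = 3` → num = 3
`q = 18` → q = 18
`n = num - q` → n = -15
So n = -15

Answer: -15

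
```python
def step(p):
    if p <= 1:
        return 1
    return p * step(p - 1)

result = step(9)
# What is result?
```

step(9) = 9 * 8 * 7 * 6 * 5 * 4 * 3 * 2 * 1 = 362880

Answer: 362880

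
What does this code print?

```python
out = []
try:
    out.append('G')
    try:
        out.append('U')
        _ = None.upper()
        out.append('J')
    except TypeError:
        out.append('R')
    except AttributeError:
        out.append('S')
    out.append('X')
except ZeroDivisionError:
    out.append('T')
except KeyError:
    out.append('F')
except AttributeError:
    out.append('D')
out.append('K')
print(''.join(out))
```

Execution trace: 'G' (try body) → 'U' (inner try body) → 'S' (inner except AttributeError) → 'X' (try body, no exception) → 'K' (after the try/except). Output: GUSXK

Answer: GUSXK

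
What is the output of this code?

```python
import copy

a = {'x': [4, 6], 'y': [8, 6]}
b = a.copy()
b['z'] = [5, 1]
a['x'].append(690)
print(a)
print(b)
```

Key concept: shallow copy of dict with mutable values.
Step by step:
`a = {'x': [4, 6], 'y': [8, 6]}` → a = {'x': [4, 6], 'y': [8, 6]}
`b = a.copy()` → b = {'x': [4, 6], 'y': [8, 6]}
`b['z'] = [5, 1]` → b = {'x': [4, 6], 'y': [8, 6], 'z': [5, 1]}
`a['x'].append(690)` → a = {'x': [4, 6, 690], 'y': [8, 6]}; b = {'x': [4, 6, 690], 'y': [8, 6], 'z': [5, 1]}
`print(a)` → prints {'x': [4, 6, 690], 'y': [8, 6]}
`print(b)` → prints {'x': [4, 6, 690], 'y': [8, 6], 'z': [5, 1]}

Answer:
{'x': [4, 6, 690], 'y': [8, 6]}
{'x': [4, 6, 690], 'y': [8, 6], 'z': [5, 1]}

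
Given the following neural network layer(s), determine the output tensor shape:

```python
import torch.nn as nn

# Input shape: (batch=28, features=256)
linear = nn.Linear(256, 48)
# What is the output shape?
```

Input: (28, 256) -> Output: (28, 48)

Answer: (28, 48)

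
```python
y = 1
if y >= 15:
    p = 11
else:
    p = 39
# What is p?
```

Trace:
`y = 1` → y = 1
`if y >= 15: ...` → y >= 15 is False, take else branch → p = 39
So p = 39

Answer: 39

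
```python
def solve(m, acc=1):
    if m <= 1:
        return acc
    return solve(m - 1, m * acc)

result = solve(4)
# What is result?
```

Accumulator trace (n, acc): (4, 1) -> (3, 4) -> (2, 12) -> (1, 24) -> return 24

Answer: 24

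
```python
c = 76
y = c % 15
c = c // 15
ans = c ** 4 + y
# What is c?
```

Trace:
`c = 76` → c = 76
`y = c % 15` → y = 1
`c = c // 15` → c = 5
`ans = c ** 4 + y` → ans = 626
So c = 5

Answer: 5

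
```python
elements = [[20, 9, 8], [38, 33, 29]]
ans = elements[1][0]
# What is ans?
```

Trace:
`elements = [[20, 9, 8], [38, 33, 29]]` → elements = [[20, 9, 8], [38, 33, 29]]
`ans = elements[1][0]` → ans = 38
So ans = 38

Answer: 38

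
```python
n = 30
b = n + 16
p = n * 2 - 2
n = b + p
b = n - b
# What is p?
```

Trace:
`n = 30` → n = 30
`b = n + 16` → b = 46
`p = n * 2 - 2` → p = 58
`n = b + p` → n = 104
`b = n - b` → b = 58
So p = 58

Answer: 58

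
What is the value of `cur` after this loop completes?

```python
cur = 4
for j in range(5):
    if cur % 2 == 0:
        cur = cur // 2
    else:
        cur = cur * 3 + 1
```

Collatz-style transformation from 4
`cur` takes the values: 4 → 2 → 1 → 4 → 2 → 1

Answer: 1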